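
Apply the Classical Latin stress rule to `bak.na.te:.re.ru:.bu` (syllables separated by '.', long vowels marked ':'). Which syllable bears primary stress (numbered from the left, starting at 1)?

Classical Latin: stress the penult if heavy (long vowel or closed), else the antepenult.
Weights: 4 re L, 5 ru: H, 6 bu L.
The penult (syllable 5, ru:) is heavy, so it takes stress.
Stress on syllable 5: bak.na.te:.re.ˈru:.bu.

5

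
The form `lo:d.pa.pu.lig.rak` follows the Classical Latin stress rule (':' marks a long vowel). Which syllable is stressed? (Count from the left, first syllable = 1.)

4

Classical Latin: stress the penult if heavy (long vowel or closed), else the antepenult.
Weights: 3 pu L, 4 lig H, 5 rak H.
The penult (syllable 4, lig) is heavy, so it takes stress.
Stress on syllable 4: lo:d.pa.pu.ˈlig.rak.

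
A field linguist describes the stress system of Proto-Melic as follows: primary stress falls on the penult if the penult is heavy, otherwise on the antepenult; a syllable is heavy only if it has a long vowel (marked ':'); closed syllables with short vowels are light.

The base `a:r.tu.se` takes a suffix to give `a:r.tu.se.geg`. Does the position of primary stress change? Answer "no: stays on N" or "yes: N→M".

Base `a:r.tu.se` (3 syllables):
  Weights: 1 a:r H, 2 tu L, 3 se L.
  The penult (syllable 2, tu) is light, so stress falls on the antepenult (syllable 1, a:r).
  → primary stress on syllable 1.
Suffixed `a:r.tu.se.geg` (4 syllables):
  Weights: 2 tu L, 3 se L, 4 geg L.
  The penult (syllable 3, se) is light, so stress falls on the antepenult (syllable 2, tu).
  → primary stress on syllable 2.

yes: 1→2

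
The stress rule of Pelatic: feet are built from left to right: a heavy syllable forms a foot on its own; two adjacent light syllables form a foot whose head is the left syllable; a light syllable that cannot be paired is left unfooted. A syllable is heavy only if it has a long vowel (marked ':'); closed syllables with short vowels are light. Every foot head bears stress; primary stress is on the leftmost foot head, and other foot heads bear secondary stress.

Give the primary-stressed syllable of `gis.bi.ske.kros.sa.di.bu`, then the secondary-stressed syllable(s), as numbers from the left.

Weights: 1 gis L, 2 bi L, 3 ske L, 4 kros L, 5 sa L, 6 di L, 7 bu L.
Parse left to right (heavy = foot alone; LL = one foot; stranded L unfooted): (ˈgis.bi) (ˈske.kros) (ˈsa.di) bu.
Foot heads: 1, 3, 5.
Primary stress on the leftmost head = syllable 1.
Secondary stress on 3, 5: ˈgis.bi.ˌske.kros.ˌsa.di.bu.

primary 1, secondary 3, 5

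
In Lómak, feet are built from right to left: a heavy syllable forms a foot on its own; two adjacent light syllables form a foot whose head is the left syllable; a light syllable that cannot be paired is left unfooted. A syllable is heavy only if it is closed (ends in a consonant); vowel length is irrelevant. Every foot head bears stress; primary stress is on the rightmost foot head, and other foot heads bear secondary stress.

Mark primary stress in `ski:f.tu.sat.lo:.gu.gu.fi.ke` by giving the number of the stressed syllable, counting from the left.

Weights: 1 ski:f H, 2 tu L, 3 sat H, 4 lo: L, 5 gu L, 6 gu L, 7 fi L, 8 ke L.
Parse right to left (heavy = foot alone; LL = one foot; stranded L unfooted): (ˈski:f) tu (ˈsat) lo: (ˈgu.gu) (ˈfi.ke).
Foot heads: 1, 3, 5, 7.
Primary stress on the rightmost head = syllable 7.
Primary stress: syllable 7 → ski:f.tu.sat.lo:.gu.gu.ˈfi.ke.

7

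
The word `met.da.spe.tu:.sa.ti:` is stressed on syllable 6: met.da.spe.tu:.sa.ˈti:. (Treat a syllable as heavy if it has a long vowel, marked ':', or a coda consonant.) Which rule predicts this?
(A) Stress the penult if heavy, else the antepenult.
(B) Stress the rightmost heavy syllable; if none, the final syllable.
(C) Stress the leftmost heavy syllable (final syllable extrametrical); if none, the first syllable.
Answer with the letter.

Rule A → syllable 4 (observed: 6).
Rule B → syllable 6 ✓.
Rule C → syllable 1 (observed: 6).

B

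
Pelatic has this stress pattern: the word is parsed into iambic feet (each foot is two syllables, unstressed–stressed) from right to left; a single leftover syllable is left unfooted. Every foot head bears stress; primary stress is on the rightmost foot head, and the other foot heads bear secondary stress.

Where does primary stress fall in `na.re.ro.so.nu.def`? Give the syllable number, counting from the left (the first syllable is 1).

6

Parse right to left into iambic (σˈσ) feet: (na.ˈre) (ro.ˈso) (nu.ˈdef).
Foot heads (stressed positions): 2, 4, 6.
End Rule Rightmost: primary stress on the rightmost head = syllable 6.
Primary stress: syllable 6 → na.re.ro.so.nu.ˈdef.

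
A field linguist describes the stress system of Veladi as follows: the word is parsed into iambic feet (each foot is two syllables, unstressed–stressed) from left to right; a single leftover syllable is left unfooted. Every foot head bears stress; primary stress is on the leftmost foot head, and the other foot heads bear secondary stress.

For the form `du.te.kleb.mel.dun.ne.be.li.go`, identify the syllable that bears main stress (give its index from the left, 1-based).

Parse left to right into iambic (σˈσ) feet: (du.ˈte) (kleb.ˈmel) (dun.ˈne) (be.ˈli) go. Syllable 9 is left unfooted.
Foot heads (stressed positions): 2, 4, 6, 8.
End Rule Leftmost: primary stress on the leftmost head = syllable 2.
Primary stress: syllable 2 → du.ˈte.kleb.mel.dun.ne.be.li.go.

2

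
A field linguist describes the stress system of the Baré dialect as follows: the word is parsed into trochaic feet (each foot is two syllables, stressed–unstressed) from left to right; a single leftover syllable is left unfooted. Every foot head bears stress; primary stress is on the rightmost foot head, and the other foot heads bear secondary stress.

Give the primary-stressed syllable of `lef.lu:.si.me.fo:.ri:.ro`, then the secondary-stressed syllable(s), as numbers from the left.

primary 5, secondary 1, 3

Parse left to right into trochaic (ˈσσ) feet: (ˈlef.lu:) (ˈsi.me) (ˈfo:.ri:) ro. Syllable 7 is left unfooted.
Foot heads (stressed positions): 1, 3, 5.
End Rule Rightmost: primary stress on the rightmost head = syllable 5.
Secondary stress on 1, 3: ˌlef.lu:.ˌsi.me.ˈfo:.ri:.ro.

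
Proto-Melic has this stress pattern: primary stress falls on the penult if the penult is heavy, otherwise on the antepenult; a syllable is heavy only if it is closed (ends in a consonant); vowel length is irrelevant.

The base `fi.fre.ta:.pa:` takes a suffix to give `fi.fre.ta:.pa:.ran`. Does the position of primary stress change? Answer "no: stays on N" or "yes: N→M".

Base `fi.fre.ta:.pa:` (4 syllables):
  Weights: 2 fre L, 3 ta: L, 4 pa: L.
  The penult (syllable 3, ta:) is light, so stress falls on the antepenult (syllable 2, fre).
  → primary stress on syllable 2.
Suffixed `fi.fre.ta:.pa:.ran` (5 syllables):
  Weights: 3 ta: L, 4 pa: L, 5 ran H.
  The penult (syllable 4, pa:) is light, so stress falls on the antepenult (syllable 3, ta:).
  → primary stress on syllable 3.

yes: 2→3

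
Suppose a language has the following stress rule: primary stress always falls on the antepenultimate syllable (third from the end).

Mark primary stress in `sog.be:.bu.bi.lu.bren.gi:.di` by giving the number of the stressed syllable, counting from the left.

The word has 8 syllables; the antepenultimate syllable (third from the end) is syllable 6 (bren).
Primary stress: syllable 6 → sog.be:.bu.bi.lu.ˈbren.gi:.di.

6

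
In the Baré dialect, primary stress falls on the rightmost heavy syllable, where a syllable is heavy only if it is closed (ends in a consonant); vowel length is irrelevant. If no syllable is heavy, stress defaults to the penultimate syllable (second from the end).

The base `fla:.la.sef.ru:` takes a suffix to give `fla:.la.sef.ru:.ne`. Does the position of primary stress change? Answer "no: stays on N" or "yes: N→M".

Base `fla:.la.sef.ru:` (4 syllables):
  Weights: 1 fla: L, 2 la L, 3 sef H, 4 ru: L.
  Heavy syllables in the domain: 3. The rightmost is syllable 3 (sef).
  → primary stress on syllable 3.
Suffixed `fla:.la.sef.ru:.ne` (5 syllables):
  Weights: 1 fla: L, 2 la L, 3 sef H, 4 ru: L, 5 ne L.
  Heavy syllables in the domain: 3. The rightmost is syllable 3 (sef).
  → primary stress on syllable 3.

no: stays on 3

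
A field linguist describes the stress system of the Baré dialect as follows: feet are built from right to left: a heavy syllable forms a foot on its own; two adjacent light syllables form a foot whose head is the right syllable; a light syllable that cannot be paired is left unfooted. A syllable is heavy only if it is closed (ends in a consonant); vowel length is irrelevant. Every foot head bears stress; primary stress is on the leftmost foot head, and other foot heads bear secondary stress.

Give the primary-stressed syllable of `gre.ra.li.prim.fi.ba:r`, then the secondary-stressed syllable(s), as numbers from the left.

Weights: 1 gre L, 2 ra L, 3 li L, 4 prim H, 5 fi L, 6 ba:r H.
Parse right to left (heavy = foot alone; LL = one foot; stranded L unfooted): gre (ra.ˈli) (ˈprim) fi (ˈba:r).
Foot heads: 3, 4, 6.
Primary stress on the leftmost head = syllable 3.
Secondary stress on 4, 6: gre.ra.ˈli.ˌprim.fi.ˌba:r.

primary 3, secondary 4, 6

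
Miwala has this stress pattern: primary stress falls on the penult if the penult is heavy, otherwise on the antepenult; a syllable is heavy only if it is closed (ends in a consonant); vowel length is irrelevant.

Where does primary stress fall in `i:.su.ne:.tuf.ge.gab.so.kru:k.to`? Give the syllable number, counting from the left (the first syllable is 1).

Weights: 7 so L, 8 kru:k H, 9 to L.
The penult (syllable 8, kru:k) is heavy, so it takes stress.
Primary stress: syllable 8 → i:.su.ne:.tuf.ge.gab.so.ˈkru:k.to.

8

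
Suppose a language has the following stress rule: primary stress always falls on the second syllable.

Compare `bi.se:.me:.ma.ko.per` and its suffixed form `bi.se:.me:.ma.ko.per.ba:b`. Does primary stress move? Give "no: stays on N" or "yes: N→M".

Base `bi.se:.me:.ma.ko.per` (6 syllables):
  The word has 6 syllables; the second syllable is syllable 2 (se:).
  → primary stress on syllable 2.
Suffixed `bi.se:.me:.ma.ko.per.ba:b` (7 syllables):
  The word has 7 syllables; the second syllable is syllable 2 (se:).
  → primary stress on syllable 2.

no: stays on 2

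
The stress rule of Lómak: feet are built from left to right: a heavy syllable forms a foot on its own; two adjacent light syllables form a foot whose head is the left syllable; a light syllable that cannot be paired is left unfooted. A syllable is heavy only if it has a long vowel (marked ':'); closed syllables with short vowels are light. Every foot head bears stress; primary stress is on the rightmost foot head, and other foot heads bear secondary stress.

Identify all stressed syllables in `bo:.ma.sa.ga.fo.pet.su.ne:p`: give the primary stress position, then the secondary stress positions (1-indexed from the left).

Weights: 1 bo: H, 2 ma L, 3 sa L, 4 ga L, 5 fo L, 6 pet L, 7 su L, 8 ne:p H.
Parse left to right (heavy = foot alone; LL = one foot; stranded L unfooted): (ˈbo:) (ˈma.sa) (ˈga.fo) (ˈpet.su) (ˈne:p).
Foot heads: 1, 2, 4, 6, 8.
Primary stress on the rightmost head = syllable 8.
Secondary stress on 1, 2, 4, 6: ˌbo:.ˌma.sa.ˌga.fo.ˌpet.su.ˈne:p.

primary 8, secondary 1, 2, 4, 6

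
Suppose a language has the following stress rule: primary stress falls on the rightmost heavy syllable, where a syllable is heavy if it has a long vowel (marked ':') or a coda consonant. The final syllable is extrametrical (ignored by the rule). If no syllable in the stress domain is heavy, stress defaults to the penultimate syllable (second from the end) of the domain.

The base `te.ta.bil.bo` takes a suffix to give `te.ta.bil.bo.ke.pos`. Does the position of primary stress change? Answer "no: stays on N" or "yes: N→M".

no: stays on 3

Base `te.ta.bil.bo` (4 syllables):
  The final syllable (4, bo) is extrametrical; the stress domain is syllables 1–3.
  Weights: 1 te L, 2 ta L, 3 bil H.
  Heavy syllables in the domain: 3. The rightmost is syllable 3 (bil).
  → primary stress on syllable 3.
Suffixed `te.ta.bil.bo.ke.pos` (6 syllables):
  The final syllable (6, pos) is extrametrical; the stress domain is syllables 1–5.
  Weights: 1 te L, 2 ta L, 3 bil H, 4 bo L, 5 ke L.
  Heavy syllables in the domain: 3. The rightmost is syllable 3 (bil).
  → primary stress on syllable 3.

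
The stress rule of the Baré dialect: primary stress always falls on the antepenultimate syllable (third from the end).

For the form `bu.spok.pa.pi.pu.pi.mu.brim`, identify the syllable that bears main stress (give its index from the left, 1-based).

The word has 8 syllables; the antepenultimate syllable (third from the end) is syllable 6 (pi).
Primary stress: syllable 6 → bu.spok.pa.pi.pu.ˈpi.mu.brim.

6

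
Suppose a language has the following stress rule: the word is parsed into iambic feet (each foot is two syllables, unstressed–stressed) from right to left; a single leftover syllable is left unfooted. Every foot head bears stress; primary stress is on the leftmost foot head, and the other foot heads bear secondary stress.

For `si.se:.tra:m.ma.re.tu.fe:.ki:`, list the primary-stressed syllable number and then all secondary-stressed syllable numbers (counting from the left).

Parse right to left into iambic (σˈσ) feet: (si.ˈse:) (tra:m.ˈma) (re.ˈtu) (fe:.ˈki:).
Foot heads (stressed positions): 2, 4, 6, 8.
End Rule Leftmost: primary stress on the leftmost head = syllable 2.
Secondary stress on 4, 6, 8: si.ˈse:.tra:m.ˌma.re.ˌtu.fe:.ˌki:.

primary 2, secondary 4, 6, 8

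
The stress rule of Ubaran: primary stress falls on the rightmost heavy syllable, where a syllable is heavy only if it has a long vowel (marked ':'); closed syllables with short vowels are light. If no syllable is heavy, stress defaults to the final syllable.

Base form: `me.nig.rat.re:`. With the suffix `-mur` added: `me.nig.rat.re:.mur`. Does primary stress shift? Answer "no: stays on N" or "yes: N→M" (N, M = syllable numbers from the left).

Base `me.nig.rat.re:` (4 syllables):
  Weights: 1 me L, 2 nig L, 3 rat L, 4 re: H.
  Heavy syllables in the domain: 4. The rightmost is syllable 4 (re:).
  → primary stress on syllable 4.
Suffixed `me.nig.rat.re:.mur` (5 syllables):
  Weights: 1 me L, 2 nig L, 3 rat L, 4 re: H, 5 mur L.
  Heavy syllables in the domain: 4. The rightmost is syllable 4 (re:).
  → primary stress on syllable 4.

no: stays on 4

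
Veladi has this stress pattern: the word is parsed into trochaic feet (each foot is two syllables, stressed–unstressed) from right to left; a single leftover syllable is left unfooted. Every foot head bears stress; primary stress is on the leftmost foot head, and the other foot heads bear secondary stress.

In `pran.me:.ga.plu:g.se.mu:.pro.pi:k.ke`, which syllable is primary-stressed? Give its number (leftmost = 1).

2

Parse right to left into trochaic (ˈσσ) feet: pran (ˈme:.ga) (ˈplu:g.se) (ˈmu:.pro) (ˈpi:k.ke). Syllable 1 is left unfooted.
Foot heads (stressed positions): 2, 4, 6, 8.
End Rule Leftmost: primary stress on the leftmost head = syllable 2.
Primary stress: syllable 2 → pran.ˈme:.ga.plu:g.se.mu:.pro.pi:k.ke.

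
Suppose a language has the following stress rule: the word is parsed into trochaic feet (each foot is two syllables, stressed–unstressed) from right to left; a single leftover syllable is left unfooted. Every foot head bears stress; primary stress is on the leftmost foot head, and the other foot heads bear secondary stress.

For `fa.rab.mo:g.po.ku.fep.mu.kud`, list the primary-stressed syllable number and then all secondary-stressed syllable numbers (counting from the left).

Parse right to left into trochaic (ˈσσ) feet: (ˈfa.rab) (ˈmo:g.po) (ˈku.fep) (ˈmu.kud).
Foot heads (stressed positions): 1, 3, 5, 7.
End Rule Leftmost: primary stress on the leftmost head = syllable 1.
Secondary stress on 3, 5, 7: ˈfa.rab.ˌmo:g.po.ˌku.fep.ˌmu.kud.

primary 1, secondary 3, 5, 7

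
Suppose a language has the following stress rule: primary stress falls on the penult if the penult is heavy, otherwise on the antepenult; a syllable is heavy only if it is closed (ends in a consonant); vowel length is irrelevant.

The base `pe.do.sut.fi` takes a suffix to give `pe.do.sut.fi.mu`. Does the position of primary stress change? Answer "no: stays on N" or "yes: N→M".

Base `pe.do.sut.fi` (4 syllables):
  Weights: 2 do L, 3 sut H, 4 fi L.
  The penult (syllable 3, sut) is heavy, so it takes stress.
  → primary stress on syllable 3.
Suffixed `pe.do.sut.fi.mu` (5 syllables):
  Weights: 3 sut H, 4 fi L, 5 mu L.
  The penult (syllable 4, fi) is light, so stress falls on the antepenult (syllable 3, sut).
  → primary stress on syllable 3.

no: stays on 3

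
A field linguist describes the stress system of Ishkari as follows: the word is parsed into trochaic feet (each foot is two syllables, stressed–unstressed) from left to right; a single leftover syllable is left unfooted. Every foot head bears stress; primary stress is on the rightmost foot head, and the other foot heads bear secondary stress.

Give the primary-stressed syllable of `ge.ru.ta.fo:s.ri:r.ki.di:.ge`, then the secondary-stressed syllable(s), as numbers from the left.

primary 7, secondary 1, 3, 5

Parse left to right into trochaic (ˈσσ) feet: (ˈge.ru) (ˈta.fo:s) (ˈri:r.ki) (ˈdi:.ge).
Foot heads (stressed positions): 1, 3, 5, 7.
End Rule Rightmost: primary stress on the rightmost head = syllable 7.
Secondary stress on 1, 3, 5: ˌge.ru.ˌta.fo:s.ˌri:r.ki.ˈdi:.ge.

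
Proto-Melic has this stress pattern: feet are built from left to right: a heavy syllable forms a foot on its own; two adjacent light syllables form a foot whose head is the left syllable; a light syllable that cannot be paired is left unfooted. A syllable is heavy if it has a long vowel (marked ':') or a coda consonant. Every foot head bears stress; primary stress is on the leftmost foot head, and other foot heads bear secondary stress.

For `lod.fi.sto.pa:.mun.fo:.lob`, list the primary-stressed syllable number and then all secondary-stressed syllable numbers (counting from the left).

Weights: 1 lod H, 2 fi L, 3 sto L, 4 pa: H, 5 mun H, 6 fo: H, 7 lob H.
Parse left to right (heavy = foot alone; LL = one foot; stranded L unfooted): (ˈlod) (ˈfi.sto) (ˈpa:) (ˈmun) (ˈfo:) (ˈlob).
Foot heads: 1, 2, 4, 5, 6, 7.
Primary stress on the leftmost head = syllable 1.
Secondary stress on 2, 4, 5, 6, 7: ˈlod.ˌfi.sto.ˌpa:.ˌmun.ˌfo:.ˌlob.

primary 1, secondary 2, 4, 5, 6, 7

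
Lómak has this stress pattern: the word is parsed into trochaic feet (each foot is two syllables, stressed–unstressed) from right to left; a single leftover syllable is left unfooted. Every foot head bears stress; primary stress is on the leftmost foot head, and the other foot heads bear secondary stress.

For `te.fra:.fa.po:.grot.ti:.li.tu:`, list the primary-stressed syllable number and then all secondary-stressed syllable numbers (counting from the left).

primary 1, secondary 3, 5, 7

Parse right to left into trochaic (ˈσσ) feet: (ˈte.fra:) (ˈfa.po:) (ˈgrot.ti:) (ˈli.tu:).
Foot heads (stressed positions): 1, 3, 5, 7.
End Rule Leftmost: primary stress on the leftmost head = syllable 1.
Secondary stress on 3, 5, 7: ˈte.fra:.ˌfa.po:.ˌgrot.ti:.ˌli.tu:.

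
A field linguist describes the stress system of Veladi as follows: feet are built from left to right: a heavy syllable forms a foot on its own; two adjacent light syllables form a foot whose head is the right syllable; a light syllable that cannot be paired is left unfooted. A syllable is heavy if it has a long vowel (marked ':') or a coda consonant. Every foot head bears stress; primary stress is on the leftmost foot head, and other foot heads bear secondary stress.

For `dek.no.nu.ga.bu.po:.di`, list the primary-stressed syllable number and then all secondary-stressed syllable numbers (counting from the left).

primary 1, secondary 3, 5, 6

Weights: 1 dek H, 2 no L, 3 nu L, 4 ga L, 5 bu L, 6 po: H, 7 di L.
Parse left to right (heavy = foot alone; LL = one foot; stranded L unfooted): (ˈdek) (no.ˈnu) (ga.ˈbu) (ˈpo:) di.
Foot heads: 1, 3, 5, 6.
Primary stress on the leftmost head = syllable 1.
Secondary stress on 3, 5, 6: ˈdek.no.ˌnu.ga.ˌbu.ˌpo:.di.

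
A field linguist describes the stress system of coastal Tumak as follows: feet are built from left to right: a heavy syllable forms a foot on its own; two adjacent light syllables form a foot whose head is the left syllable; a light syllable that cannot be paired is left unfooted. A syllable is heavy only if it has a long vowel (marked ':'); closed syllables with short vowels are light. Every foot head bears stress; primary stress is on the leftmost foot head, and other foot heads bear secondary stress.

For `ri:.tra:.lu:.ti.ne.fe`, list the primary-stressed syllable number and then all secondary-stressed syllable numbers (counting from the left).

Weights: 1 ri: H, 2 tra: H, 3 lu: H, 4 ti L, 5 ne L, 6 fe L.
Parse left to right (heavy = foot alone; LL = one foot; stranded L unfooted): (ˈri:) (ˈtra:) (ˈlu:) (ˈti.ne) fe.
Foot heads: 1, 2, 3, 4.
Primary stress on the leftmost head = syllable 1.
Secondary stress on 2, 3, 4: ˈri:.ˌtra:.ˌlu:.ˌti.ne.fe.

primary 1, secondary 2, 3, 4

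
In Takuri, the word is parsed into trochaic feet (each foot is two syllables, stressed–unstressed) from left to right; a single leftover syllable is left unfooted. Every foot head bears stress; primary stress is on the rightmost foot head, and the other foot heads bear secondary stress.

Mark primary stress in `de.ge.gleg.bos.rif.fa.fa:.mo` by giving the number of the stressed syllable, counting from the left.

Parse left to right into trochaic (ˈσσ) feet: (ˈde.ge) (ˈgleg.bos) (ˈrif.fa) (ˈfa:.mo).
Foot heads (stressed positions): 1, 3, 5, 7.
End Rule Rightmost: primary stress on the rightmost head = syllable 7.
Primary stress: syllable 7 → de.ge.gleg.bos.rif.fa.ˈfa:.mo.

7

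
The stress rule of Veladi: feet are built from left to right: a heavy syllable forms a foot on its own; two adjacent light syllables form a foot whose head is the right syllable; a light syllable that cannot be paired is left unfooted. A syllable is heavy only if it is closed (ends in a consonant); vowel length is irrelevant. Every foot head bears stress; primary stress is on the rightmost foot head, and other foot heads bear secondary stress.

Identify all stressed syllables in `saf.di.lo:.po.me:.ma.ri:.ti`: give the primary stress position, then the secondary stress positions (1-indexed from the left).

primary 7, secondary 1, 3, 5

Weights: 1 saf H, 2 di L, 3 lo: L, 4 po L, 5 me: L, 6 ma L, 7 ri: L, 8 ti L.
Parse left to right (heavy = foot alone; LL = one foot; stranded L unfooted): (ˈsaf) (di.ˈlo:) (po.ˈme:) (ma.ˈri:) ti.
Foot heads: 1, 3, 5, 7.
Primary stress on the rightmost head = syllable 7.
Secondary stress on 1, 3, 5: ˌsaf.di.ˌlo:.po.ˌme:.ma.ˈri:.ti.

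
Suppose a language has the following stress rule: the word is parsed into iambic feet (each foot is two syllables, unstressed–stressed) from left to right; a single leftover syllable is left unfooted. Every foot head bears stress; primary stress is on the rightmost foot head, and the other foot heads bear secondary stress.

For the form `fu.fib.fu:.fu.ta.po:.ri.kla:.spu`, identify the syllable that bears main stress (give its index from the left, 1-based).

8

Parse left to right into iambic (σˈσ) feet: (fu.ˈfib) (fu:.ˈfu) (ta.ˈpo:) (ri.ˈkla:) spu. Syllable 9 is left unfooted.
Foot heads (stressed positions): 2, 4, 6, 8.
End Rule Rightmost: primary stress on the rightmost head = syllable 8.
Primary stress: syllable 8 → fu.fib.fu:.fu.ta.po:.ri.ˈkla:.spu.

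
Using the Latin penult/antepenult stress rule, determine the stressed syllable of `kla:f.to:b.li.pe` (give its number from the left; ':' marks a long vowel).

2

Classical Latin: stress the penult if heavy (long vowel or closed), else the antepenult.
Weights: 2 to:b H, 3 li L, 4 pe L.
The penult (syllable 3, li) is light, so stress falls on the antepenult (syllable 2, to:b).
Stress on syllable 2: kla:f.ˈto:b.li.pe.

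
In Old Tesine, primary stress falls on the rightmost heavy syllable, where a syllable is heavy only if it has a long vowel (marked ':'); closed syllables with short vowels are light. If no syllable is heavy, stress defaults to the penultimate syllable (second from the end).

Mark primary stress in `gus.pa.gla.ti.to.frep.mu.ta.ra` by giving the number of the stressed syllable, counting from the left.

8

Weights: 1 gus L, 2 pa L, 3 gla L, 4 ti L, 5 to L, 6 frep L, 7 mu L, 8 ta L, 9 ra L.
No heavy syllable in the domain; default to the penultimate syllable (second from the end) = syllable 8.
Primary stress: syllable 8 → gus.pa.gla.ti.to.frep.mu.ˈta.ra.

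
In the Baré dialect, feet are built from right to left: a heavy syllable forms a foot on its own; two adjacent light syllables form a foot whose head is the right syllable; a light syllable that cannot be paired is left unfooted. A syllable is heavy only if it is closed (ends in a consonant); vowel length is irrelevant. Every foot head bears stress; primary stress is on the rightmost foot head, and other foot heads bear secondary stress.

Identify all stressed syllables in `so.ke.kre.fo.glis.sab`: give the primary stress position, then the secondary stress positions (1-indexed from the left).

Weights: 1 so L, 2 ke L, 3 kre L, 4 fo L, 5 glis H, 6 sab H.
Parse right to left (heavy = foot alone; LL = one foot; stranded L unfooted): (so.ˈke) (kre.ˈfo) (ˈglis) (ˈsab).
Foot heads: 2, 4, 5, 6.
Primary stress on the rightmost head = syllable 6.
Secondary stress on 2, 4, 5: so.ˌke.kre.ˌfo.ˌglis.ˈsab.

primary 6, secondary 2, 4, 5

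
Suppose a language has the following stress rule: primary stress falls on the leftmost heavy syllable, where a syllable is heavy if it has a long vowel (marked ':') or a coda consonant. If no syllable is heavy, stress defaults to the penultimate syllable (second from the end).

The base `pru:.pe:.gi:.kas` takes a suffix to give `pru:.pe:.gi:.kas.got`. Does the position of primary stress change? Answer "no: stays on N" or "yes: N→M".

Base `pru:.pe:.gi:.kas` (4 syllables):
  Weights: 1 pru: H, 2 pe: H, 3 gi: H, 4 kas H.
  Heavy syllables in the domain: 1, 2, 3, 4. The leftmost is syllable 1 (pru:).
  → primary stress on syllable 1.
Suffixed `pru:.pe:.gi:.kas.got` (5 syllables):
  Weights: 1 pru: H, 2 pe: H, 3 gi: H, 4 kas H, 5 got H.
  Heavy syllables in the domain: 1, 2, 3, 4, 5. The leftmost is syllable 1 (pru:).
  → primary stress on syllable 1.

no: stays on 1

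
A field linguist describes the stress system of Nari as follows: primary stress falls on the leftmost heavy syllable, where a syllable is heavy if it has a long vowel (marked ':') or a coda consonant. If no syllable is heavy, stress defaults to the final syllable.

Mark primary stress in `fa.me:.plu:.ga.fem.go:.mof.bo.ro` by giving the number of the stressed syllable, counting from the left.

2

Weights: 1 fa L, 2 me: H, 3 plu: H, 4 ga L, 5 fem H, 6 go: H, 7 mof H, 8 bo L, 9 ro L.
Heavy syllables in the domain: 2, 3, 5, 6, 7. The leftmost is syllable 2 (me:).
Primary stress: syllable 2 → fa.ˈme:.plu:.ga.fem.go:.mof.bo.ro.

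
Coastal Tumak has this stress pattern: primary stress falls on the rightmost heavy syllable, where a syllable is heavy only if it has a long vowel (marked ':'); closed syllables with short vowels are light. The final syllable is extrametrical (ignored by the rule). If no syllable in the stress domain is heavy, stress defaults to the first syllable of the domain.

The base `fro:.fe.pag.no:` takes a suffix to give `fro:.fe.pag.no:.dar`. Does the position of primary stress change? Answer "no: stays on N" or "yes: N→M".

yes: 1→4

Base `fro:.fe.pag.no:` (4 syllables):
  The final syllable (4, no:) is extrametrical; the stress domain is syllables 1–3.
  Weights: 1 fro: H, 2 fe L, 3 pag L.
  Heavy syllables in the domain: 1. The rightmost is syllable 1 (fro:).
  → primary stress on syllable 1.
Suffixed `fro:.fe.pag.no:.dar` (5 syllables):
  The final syllable (5, dar) is extrametrical; the stress domain is syllables 1–4.
  Weights: 1 fro: H, 2 fe L, 3 pag L, 4 no: H.
  Heavy syllables in the domain: 1, 4. The rightmost is syllable 4 (no:).
  → primary stress on syllable 4.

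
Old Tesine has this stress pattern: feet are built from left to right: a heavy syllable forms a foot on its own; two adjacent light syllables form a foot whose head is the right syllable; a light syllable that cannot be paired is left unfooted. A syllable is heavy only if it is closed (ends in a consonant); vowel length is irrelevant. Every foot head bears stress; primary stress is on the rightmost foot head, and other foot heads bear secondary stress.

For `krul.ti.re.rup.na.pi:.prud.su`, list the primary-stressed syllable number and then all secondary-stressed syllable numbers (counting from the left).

Weights: 1 krul H, 2 ti L, 3 re L, 4 rup H, 5 na L, 6 pi: L, 7 prud H, 8 su L.
Parse left to right (heavy = foot alone; LL = one foot; stranded L unfooted): (ˈkrul) (ti.ˈre) (ˈrup) (na.ˈpi:) (ˈprud) su.
Foot heads: 1, 3, 4, 6, 7.
Primary stress on the rightmost head = syllable 7.
Secondary stress on 1, 3, 4, 6: ˌkrul.ti.ˌre.ˌrup.na.ˌpi:.ˈprud.su.

primary 7, secondary 1, 3, 4, 6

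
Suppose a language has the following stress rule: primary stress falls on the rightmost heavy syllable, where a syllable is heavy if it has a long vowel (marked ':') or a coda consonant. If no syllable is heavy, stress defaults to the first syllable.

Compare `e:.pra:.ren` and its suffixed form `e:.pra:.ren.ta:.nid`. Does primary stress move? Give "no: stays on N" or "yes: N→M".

yes: 3→5

Base `e:.pra:.ren` (3 syllables):
  Weights: 1 e: H, 2 pra: H, 3 ren H.
  Heavy syllables in the domain: 1, 2, 3. The rightmost is syllable 3 (ren).
  → primary stress on syllable 3.
Suffixed `e:.pra:.ren.ta:.nid` (5 syllables):
  Weights: 1 e: H, 2 pra: H, 3 ren H, 4 ta: H, 5 nid H.
  Heavy syllables in the domain: 1, 2, 3, 4, 5. The rightmost is syllable 5 (nid).
  → primary stress on syllable 5.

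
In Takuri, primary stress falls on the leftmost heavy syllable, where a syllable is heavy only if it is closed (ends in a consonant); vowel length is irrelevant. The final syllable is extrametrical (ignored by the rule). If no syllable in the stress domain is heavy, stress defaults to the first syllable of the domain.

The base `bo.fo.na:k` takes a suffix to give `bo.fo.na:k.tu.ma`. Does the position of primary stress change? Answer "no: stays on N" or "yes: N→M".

Base `bo.fo.na:k` (3 syllables):
  The final syllable (3, na:k) is extrametrical; the stress domain is syllables 1–2.
  Weights: 1 bo L, 2 fo L.
  No heavy syllable in the domain; default to the first syllable of the domain = syllable 1.
  → primary stress on syllable 1.
Suffixed `bo.fo.na:k.tu.ma` (5 syllables):
  The final syllable (5, ma) is extrametrical; the stress domain is syllables 1–4.
  Weights: 1 bo L, 2 fo L, 3 na:k H, 4 tu L.
  Heavy syllables in the domain: 3. The leftmost is syllable 3 (na:k).
  → primary stress on syllable 3.

yes: 1→3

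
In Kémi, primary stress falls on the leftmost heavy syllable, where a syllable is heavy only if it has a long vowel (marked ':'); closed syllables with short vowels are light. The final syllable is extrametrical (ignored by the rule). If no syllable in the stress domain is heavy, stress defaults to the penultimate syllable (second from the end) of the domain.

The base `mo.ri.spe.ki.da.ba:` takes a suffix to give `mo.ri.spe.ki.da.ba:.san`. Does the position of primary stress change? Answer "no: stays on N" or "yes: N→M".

Base `mo.ri.spe.ki.da.ba:` (6 syllables):
  The final syllable (6, ba:) is extrametrical; the stress domain is syllables 1–5.
  Weights: 1 mo L, 2 ri L, 3 spe L, 4 ki L, 5 da L.
  No heavy syllable in the domain; default to the penultimate syllable (second from the end) of the domain = syllable 4.
  → primary stress on syllable 4.
Suffixed `mo.ri.spe.ki.da.ba:.san` (7 syllables):
  The final syllable (7, san) is extrametrical; the stress domain is syllables 1–6.
  Weights: 1 mo L, 2 ri L, 3 spe L, 4 ki L, 5 da L, 6 ba: H.
  Heavy syllables in the domain: 6. The leftmost is syllable 6 (ba:).
  → primary stress on syllable 6.

yes: 4→6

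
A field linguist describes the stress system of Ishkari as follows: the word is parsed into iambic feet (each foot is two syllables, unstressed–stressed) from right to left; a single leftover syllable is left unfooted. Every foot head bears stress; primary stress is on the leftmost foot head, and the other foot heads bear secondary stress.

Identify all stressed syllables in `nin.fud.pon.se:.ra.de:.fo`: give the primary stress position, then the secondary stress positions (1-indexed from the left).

Parse right to left into iambic (σˈσ) feet: nin (fud.ˈpon) (se:.ˈra) (de:.ˈfo). Syllable 1 is left unfooted.
Foot heads (stressed positions): 3, 5, 7.
End Rule Leftmost: primary stress on the leftmost head = syllable 3.
Secondary stress on 5, 7: nin.fud.ˈpon.se:.ˌra.de:.ˌfo.

primary 3, secondary 5, 7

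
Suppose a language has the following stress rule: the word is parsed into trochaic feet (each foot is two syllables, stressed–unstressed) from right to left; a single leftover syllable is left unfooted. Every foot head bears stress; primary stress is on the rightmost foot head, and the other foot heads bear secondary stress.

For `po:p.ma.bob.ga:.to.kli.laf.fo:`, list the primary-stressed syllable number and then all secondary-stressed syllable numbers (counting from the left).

Parse right to left into trochaic (ˈσσ) feet: (ˈpo:p.ma) (ˈbob.ga:) (ˈto.kli) (ˈlaf.fo:).
Foot heads (stressed positions): 1, 3, 5, 7.
End Rule Rightmost: primary stress on the rightmost head = syllable 7.
Secondary stress on 1, 3, 5: ˌpo:p.ma.ˌbob.ga:.ˌto.kli.ˈlaf.fo:.

primary 7, secondary 1, 3, 5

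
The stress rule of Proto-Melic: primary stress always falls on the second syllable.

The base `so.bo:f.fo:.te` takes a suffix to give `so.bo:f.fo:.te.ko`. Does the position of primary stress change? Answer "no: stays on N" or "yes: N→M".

no: stays on 2

Base `so.bo:f.fo:.te` (4 syllables):
  The word has 4 syllables; the second syllable is syllable 2 (bo:f).
  → primary stress on syllable 2.
Suffixed `so.bo:f.fo:.te.ko` (5 syllables):
  The word has 5 syllables; the second syllable is syllable 2 (bo:f).
  → primary stress on syllable 2.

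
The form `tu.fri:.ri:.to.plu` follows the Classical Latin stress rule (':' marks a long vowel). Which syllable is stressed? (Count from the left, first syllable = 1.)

Classical Latin: stress the penult if heavy (long vowel or closed), else the antepenult.
Weights: 3 ri: H, 4 to L, 5 plu L.
The penult (syllable 4, to) is light, so stress falls on the antepenult (syllable 3, ri:).
Stress on syllable 3: tu.fri:.ˈri:.to.plu.

3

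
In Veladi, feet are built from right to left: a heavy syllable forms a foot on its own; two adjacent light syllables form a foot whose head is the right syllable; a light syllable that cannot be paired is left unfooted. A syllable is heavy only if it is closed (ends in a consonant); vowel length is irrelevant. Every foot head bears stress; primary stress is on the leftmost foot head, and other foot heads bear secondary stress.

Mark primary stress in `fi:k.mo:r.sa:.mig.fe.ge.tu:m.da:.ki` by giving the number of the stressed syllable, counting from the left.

1

Weights: 1 fi:k H, 2 mo:r H, 3 sa: L, 4 mig H, 5 fe L, 6 ge L, 7 tu:m H, 8 da: L, 9 ki L.
Parse right to left (heavy = foot alone; LL = one foot; stranded L unfooted): (ˈfi:k) (ˈmo:r) sa: (ˈmig) (fe.ˈge) (ˈtu:m) (da:.ˈki).
Foot heads: 1, 2, 4, 6, 7, 9.
Primary stress on the leftmost head = syllable 1.
Primary stress: syllable 1 → ˈfi:k.mo:r.sa:.mig.fe.ge.tu:m.da:.ki.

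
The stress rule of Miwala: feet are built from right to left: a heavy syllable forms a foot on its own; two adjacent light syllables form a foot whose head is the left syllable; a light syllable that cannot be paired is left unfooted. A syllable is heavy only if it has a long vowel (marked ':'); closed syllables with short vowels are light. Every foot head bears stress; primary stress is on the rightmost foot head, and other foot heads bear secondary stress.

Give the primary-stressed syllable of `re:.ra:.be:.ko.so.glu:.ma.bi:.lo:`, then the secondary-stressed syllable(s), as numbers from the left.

primary 9, secondary 1, 2, 3, 4, 6, 8

Weights: 1 re: H, 2 ra: H, 3 be: H, 4 ko L, 5 so L, 6 glu: H, 7 ma L, 8 bi: H, 9 lo: H.
Parse right to left (heavy = foot alone; LL = one foot; stranded L unfooted): (ˈre:) (ˈra:) (ˈbe:) (ˈko.so) (ˈglu:) ma (ˈbi:) (ˈlo:).
Foot heads: 1, 2, 3, 4, 6, 8, 9.
Primary stress on the rightmost head = syllable 9.
Secondary stress on 1, 2, 3, 4, 6, 8: ˌre:.ˌra:.ˌbe:.ˌko.so.ˌglu:.ma.ˌbi:.ˈlo:.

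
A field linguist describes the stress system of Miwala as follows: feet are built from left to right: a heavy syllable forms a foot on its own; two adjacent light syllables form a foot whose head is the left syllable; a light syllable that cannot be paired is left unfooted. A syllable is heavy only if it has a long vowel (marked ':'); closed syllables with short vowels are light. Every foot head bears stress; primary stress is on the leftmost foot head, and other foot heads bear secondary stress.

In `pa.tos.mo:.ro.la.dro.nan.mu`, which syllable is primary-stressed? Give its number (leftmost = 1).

1

Weights: 1 pa L, 2 tos L, 3 mo: H, 4 ro L, 5 la L, 6 dro L, 7 nan L, 8 mu L.
Parse left to right (heavy = foot alone; LL = one foot; stranded L unfooted): (ˈpa.tos) (ˈmo:) (ˈro.la) (ˈdro.nan) mu.
Foot heads: 1, 3, 4, 6.
Primary stress on the leftmost head = syllable 1.
Primary stress: syllable 1 → ˈpa.tos.mo:.ro.la.dro.nan.mu.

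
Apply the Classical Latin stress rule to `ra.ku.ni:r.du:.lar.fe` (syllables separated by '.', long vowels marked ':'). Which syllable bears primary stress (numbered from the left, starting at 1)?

5

Classical Latin: stress the penult if heavy (long vowel or closed), else the antepenult.
Weights: 4 du: H, 5 lar H, 6 fe L.
The penult (syllable 5, lar) is heavy, so it takes stress.
Stress on syllable 5: ra.ku.ni:r.du:.ˈlar.fe.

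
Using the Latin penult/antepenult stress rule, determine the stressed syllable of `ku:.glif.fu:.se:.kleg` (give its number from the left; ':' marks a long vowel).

4

Classical Latin: stress the penult if heavy (long vowel or closed), else the antepenult.
Weights: 3 fu: H, 4 se: H, 5 kleg H.
The penult (syllable 4, se:) is heavy, so it takes stress.
Stress on syllable 4: ku:.glif.fu:.ˈse:.kleg.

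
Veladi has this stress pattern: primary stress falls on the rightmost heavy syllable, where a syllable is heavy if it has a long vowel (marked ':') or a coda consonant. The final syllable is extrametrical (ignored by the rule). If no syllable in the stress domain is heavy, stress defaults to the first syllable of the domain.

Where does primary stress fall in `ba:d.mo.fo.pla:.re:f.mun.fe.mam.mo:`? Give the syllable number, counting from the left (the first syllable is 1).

8

The final syllable (9, mo:) is extrametrical; the stress domain is syllables 1–8.
Weights: 1 ba:d H, 2 mo L, 3 fo L, 4 pla: H, 5 re:f H, 6 mun H, 7 fe L, 8 mam H.
Heavy syllables in the domain: 1, 4, 5, 6, 8. The rightmost is syllable 8 (mam).
Primary stress: syllable 8 → ba:d.mo.fo.pla:.re:f.mun.fe.ˈmam.mo:.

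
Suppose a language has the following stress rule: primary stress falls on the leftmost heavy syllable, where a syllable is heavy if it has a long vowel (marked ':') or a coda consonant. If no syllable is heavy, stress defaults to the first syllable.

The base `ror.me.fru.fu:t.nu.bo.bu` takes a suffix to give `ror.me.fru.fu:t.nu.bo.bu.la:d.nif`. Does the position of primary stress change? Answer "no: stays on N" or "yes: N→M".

no: stays on 1

Base `ror.me.fru.fu:t.nu.bo.bu` (7 syllables):
  Weights: 1 ror H, 2 me L, 3 fru L, 4 fu:t H, 5 nu L, 6 bo L, 7 bu L.
  Heavy syllables in the domain: 1, 4. The leftmost is syllable 1 (ror).
  → primary stress on syllable 1.
Suffixed `ror.me.fru.fu:t.nu.bo.bu.la:d.nif` (9 syllables):
  Weights: 1 ror H, 2 me L, 3 fru L, 4 fu:t H, 5 nu L, 6 bo L, 7 bu L, 8 la:d H, 9 nif H.
  Heavy syllables in the domain: 1, 4, 8, 9. The leftmost is syllable 1 (ror).
  → primary stress on syllable 1.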